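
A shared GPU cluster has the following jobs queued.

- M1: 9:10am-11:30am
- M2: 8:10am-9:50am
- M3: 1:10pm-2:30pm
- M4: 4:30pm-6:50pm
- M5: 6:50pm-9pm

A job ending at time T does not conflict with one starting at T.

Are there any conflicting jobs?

Check each pair: they overlap iff neither finishes before the other starts.
Sorted by start: M2, M1, M3, M4, M5.
M1 starts before M2 ends → M2 and M1 overlap.
That's a conflict, so the schedule is not conflict-free.

Yes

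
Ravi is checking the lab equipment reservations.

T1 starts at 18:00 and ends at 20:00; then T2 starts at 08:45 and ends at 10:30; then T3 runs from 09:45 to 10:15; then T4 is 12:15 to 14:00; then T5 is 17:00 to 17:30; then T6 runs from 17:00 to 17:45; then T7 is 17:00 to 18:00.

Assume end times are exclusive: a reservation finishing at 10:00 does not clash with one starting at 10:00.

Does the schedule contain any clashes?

Yes

Sorted by start: T2, T3, T4, T5, T6, T7, T1.
T3 starts before T2 ends → T2 and T3 overlap.
That's a conflict, so the schedule is not conflict-free.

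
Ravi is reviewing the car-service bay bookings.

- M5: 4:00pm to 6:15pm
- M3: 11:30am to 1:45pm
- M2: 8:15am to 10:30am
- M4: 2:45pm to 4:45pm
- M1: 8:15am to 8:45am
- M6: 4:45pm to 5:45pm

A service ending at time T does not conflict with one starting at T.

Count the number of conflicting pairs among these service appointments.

Sorted by start: M1, M2, M3, M4, M5, M6.
M2 starts before M1 ends → M1 and M2 overlap.
M3 starts after M1 ends, so M1 has no further overlaps.
M3 starts after M2 ends, so M2 has no further overlaps.
M4 starts after M3 ends, so M3 has no further overlaps.
M5 starts before M4 ends → M4 and M5 overlap.
M6 starts exactly when M4 ends (back-to-back, no overlap).
M6 starts before M5 ends → M5 and M6 overlap.
Overlapping pairs: M1 & M2, M4 & M5, M5 & M6 — 3 in total.

3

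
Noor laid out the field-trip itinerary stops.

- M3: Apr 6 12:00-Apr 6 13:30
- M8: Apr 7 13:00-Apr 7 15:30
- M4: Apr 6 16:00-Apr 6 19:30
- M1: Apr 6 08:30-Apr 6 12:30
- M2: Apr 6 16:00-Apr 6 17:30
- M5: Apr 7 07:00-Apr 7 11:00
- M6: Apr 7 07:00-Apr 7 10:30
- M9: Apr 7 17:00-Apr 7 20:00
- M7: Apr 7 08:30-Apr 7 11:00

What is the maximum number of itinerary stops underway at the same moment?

Sort all start/end points and keep a running count:
Apr 6 08:30 start M1 → 1
Apr 6 12:00 start M3 → 2
Apr 6 12:30 end M1 → 1
Apr 6 13:30 end M3 → 0
Apr 6 16:00 start M2 → 1
Apr 6 16:00 start M4 → 2
Apr 6 17:30 end M2 → 1
Apr 6 19:30 end M4 → 0
Apr 7 07:00 start M5 → 1
Apr 7 07:00 start M6 → 2
Apr 7 08:30 start M7 → 3
Apr 7 10:30 end M6 → 2
Apr 7 11:00 end M5 → 1
Apr 7 11:00 end M7 → 0
Apr 7 13:00 start M8 → 1
Apr 7 15:30 end M8 → 0
Apr 7 17:00 start M9 → 1
Apr 7 20:00 end M9 → 0
Peak is 3, at Apr 7 08:30 (M5, M6, M7).

3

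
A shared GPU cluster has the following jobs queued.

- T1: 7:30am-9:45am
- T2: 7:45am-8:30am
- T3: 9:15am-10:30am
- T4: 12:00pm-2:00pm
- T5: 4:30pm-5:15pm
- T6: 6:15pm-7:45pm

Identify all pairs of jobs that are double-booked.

Sorted by start: T1, T2, T3, T4, T5, T6.
T2 starts before T1 ends → T1 and T2 overlap.
T3 starts before T1 ends → T1 and T3 overlap.
T4 starts after T1 ends, so nothing later overlaps T1 either.
T3 starts after T2 ends, so nothing later overlaps T2 either.
T4 starts after T3 ends, so nothing later overlaps T3 either.
T5 starts after T4 ends, so nothing later overlaps T4 either.
T6 starts after T5 ends.

T1 & T2, T1 & T3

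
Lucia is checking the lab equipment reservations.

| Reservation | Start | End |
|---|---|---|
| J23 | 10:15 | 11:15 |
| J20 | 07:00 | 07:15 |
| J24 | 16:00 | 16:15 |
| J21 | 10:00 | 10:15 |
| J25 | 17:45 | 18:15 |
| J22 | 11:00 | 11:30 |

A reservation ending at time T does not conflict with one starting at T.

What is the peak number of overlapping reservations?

Sweep the timeline, counting +1 at each start and −1 at each end (ends before starts at a tie):
07:00 start J20 → 1
07:15 end J20 → 0
10:00 start J21 → 1
10:15 end J21 → 0
10:15 start J23 → 1
11:00 start J22 → 2
11:15 end J23 → 1
11:30 end J22 → 0
16:00 start J24 → 1
16:15 end J24 → 0
17:45 start J25 → 1
18:15 end J25 → 0
Peak is 2, at 11:00 (J22, J23).

2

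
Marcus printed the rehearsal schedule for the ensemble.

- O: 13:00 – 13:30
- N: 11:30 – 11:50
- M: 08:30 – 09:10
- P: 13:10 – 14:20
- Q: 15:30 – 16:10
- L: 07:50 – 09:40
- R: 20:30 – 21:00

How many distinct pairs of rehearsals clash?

Two intervals overlap when each starts before the other ends.
Sorted by start: L, M, N, O, P, Q, R.
M starts before L ends → L and M overlap.
N starts after L ends, so L has no further overlaps.
N starts after M ends, so M has no further overlaps.
O starts after N ends, so N has no further overlaps.
P starts before O ends → O and P overlap.
Q starts after O ends, so O has no further overlaps.
Q starts after P ends, so P has no further overlaps.
R starts after Q ends.
Overlapping pairs: L & M, O & P — 2 in total.

2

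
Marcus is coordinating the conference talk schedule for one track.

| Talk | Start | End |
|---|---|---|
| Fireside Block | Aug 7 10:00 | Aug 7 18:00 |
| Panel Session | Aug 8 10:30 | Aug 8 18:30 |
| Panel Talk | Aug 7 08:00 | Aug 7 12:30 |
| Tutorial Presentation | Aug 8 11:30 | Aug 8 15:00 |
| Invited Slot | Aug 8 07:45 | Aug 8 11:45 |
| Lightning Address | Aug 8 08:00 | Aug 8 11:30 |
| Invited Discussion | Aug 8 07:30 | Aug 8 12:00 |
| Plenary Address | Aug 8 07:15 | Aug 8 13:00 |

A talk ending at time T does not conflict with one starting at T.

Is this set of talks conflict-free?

No

Sorted by start: Panel Talk, Fireside Block, Plenary Address, Invited Discussion, Invited Slot, Lightning Address, Panel Session, Tutorial Presentation.
Fireside Block starts before Panel Talk ends → Panel Talk and Fireside Block overlap.
That's a conflict, so the schedule is not conflict-free.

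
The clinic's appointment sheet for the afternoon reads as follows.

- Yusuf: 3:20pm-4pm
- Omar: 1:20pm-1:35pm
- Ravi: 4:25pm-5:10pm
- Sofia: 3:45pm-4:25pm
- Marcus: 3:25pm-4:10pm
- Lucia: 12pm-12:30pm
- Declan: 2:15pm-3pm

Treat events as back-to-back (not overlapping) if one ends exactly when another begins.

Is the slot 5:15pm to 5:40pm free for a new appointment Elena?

Yes — the slot is free

Lucia: ends 12:30pm at or before Elena starts 5:15pm → clear.
Omar: ends 1:35pm at or before Elena starts 5:15pm → clear.
Declan: ends 3pm at or before Elena starts 5:15pm → clear.
Yusuf: ends 4pm at or before Elena starts 5:15pm → clear.
Marcus: ends 4:10pm at or before Elena starts 5:15pm → clear.
Sofia: ends 4:25pm at or before Elena starts 5:15pm → clear.
Ravi: ends 5:10pm at or before Elena starts 5:15pm → clear.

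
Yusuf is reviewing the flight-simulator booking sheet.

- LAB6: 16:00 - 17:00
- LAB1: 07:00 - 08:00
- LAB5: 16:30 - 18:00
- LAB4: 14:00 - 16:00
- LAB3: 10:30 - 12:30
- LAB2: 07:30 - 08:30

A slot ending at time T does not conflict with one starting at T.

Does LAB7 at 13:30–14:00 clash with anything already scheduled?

No — it doesn't clash with anything

LAB1: ends 08:00 at or before LAB7 starts 13:30 → clear.
LAB2: ends 08:30 at or before LAB7 starts 13:30 → clear.
LAB3: ends 12:30 at or before LAB7 starts 13:30 → clear.
LAB4: starts 14:00 at or after LAB7 ends 14:00 → clear.
LAB6: starts 16:00 at or after LAB7 ends 14:00 → clear.
LAB5: starts 16:30 at or after LAB7 ends 14:00 → clear.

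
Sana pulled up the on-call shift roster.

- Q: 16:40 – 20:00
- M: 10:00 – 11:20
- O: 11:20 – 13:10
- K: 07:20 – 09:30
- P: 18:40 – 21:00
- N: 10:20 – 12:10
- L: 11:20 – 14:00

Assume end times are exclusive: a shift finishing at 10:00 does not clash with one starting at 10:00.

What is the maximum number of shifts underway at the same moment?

3

Walk through starts and ends in time order (an end at T is processed before a start at T):
07:20 start K → 1
09:30 end K → 0
10:00 start M → 1
10:20 start N → 2
11:20 end M → 1
11:20 start L → 2
11:20 start O → 3
12:10 end N → 2
13:10 end O → 1
14:00 end L → 0
16:40 start Q → 1
18:40 start P → 2
20:00 end Q → 1
21:00 end P → 0
Peak is 3, at 11:20 (L, N, O).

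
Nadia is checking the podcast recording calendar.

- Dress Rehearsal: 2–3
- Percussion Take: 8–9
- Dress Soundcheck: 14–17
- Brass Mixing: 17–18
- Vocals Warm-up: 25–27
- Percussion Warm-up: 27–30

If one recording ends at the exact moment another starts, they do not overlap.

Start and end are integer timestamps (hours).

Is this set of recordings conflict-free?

Check each pair: they overlap iff neither finishes before the other starts.
Sorted by start: Dress Rehearsal, Percussion Take, Dress Soundcheck, Brass Mixing, Vocals Warm-up, Percussion Warm-up.
Percussion Take starts after Dress Rehearsal ends, so nothing later overlaps Dress Rehearsal either.
Dress Soundcheck starts after Percussion Take ends, so nothing later overlaps Percussion Take either.
Brass Mixing starts exactly when Dress Soundcheck ends (back-to-back, no overlap), so nothing later overlaps Dress Soundcheck either.
Vocals Warm-up starts after Brass Mixing ends, so nothing later overlaps Brass Mixing either.
Percussion Warm-up starts exactly when Vocals Warm-up ends (back-to-back, no overlap).
Every pair is clear; the schedule has no overlaps.

Yes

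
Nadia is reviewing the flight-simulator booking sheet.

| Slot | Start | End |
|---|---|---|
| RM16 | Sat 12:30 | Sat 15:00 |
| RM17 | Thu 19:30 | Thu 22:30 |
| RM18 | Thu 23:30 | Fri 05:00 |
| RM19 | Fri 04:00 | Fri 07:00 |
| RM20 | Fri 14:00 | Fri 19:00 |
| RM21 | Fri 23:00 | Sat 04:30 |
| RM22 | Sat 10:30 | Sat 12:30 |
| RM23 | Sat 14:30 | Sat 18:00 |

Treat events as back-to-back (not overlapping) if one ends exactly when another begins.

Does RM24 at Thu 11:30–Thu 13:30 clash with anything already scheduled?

No — it doesn't clash with anything

RM17: starts Thu 19:30 at or after RM24 ends Thu 13:30 → clear.
RM18: starts Thu 23:30 at or after RM24 ends Thu 13:30 → clear.
RM19: starts Fri 04:00 at or after RM24 ends Thu 13:30 → clear.
RM20: starts Fri 14:00 at or after RM24 ends Thu 13:30 → clear.
RM21: starts Fri 23:00 at or after RM24 ends Thu 13:30 → clear.
RM22: starts Sat 10:30 at or after RM24 ends Thu 13:30 → clear.
RM16: starts Sat 12:30 at or after RM24 ends Thu 13:30 → clear.
RM23: starts Sat 14:30 at or after RM24 ends Thu 13:30 → clear.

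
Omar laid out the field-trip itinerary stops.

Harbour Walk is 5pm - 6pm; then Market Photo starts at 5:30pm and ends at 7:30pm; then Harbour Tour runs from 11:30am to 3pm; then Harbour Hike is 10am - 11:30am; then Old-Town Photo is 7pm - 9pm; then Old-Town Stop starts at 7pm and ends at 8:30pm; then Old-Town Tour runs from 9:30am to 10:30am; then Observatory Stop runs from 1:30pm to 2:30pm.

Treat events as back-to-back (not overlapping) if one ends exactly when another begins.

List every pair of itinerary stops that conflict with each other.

Harbour Hike & Old-Town Tour, Harbour Tour & Observatory Stop, Harbour Walk & Market Photo, Market Photo & Old-Town Photo, Market Photo & Old-Town Stop, Old-Town Photo & Old-Town Stop

Sorted by start: Old-Town Tour, Harbour Hike, Harbour Tour, Observatory Stop, Harbour Walk, Market Photo, Old-Town Stop, Old-Town Photo.
Harbour Hike starts before Old-Town Tour ends → Old-Town Tour and Harbour Hike overlap.
Harbour Tour starts after Old-Town Tour ends, so Old-Town Tour has no further overlaps.
Harbour Tour starts exactly when Harbour Hike ends (back-to-back, no overlap), so Harbour Hike has no further overlaps.
Observatory Stop starts before Harbour Tour ends → Harbour Tour and Observatory Stop overlap.
Harbour Walk starts after Harbour Tour ends, so Harbour Tour has no further overlaps.
Harbour Walk starts after Observatory Stop ends, so Observatory Stop has no further overlaps.
Market Photo starts before Harbour Walk ends → Harbour Walk and Market Photo overlap.
Old-Town Stop starts after Harbour Walk ends, so Harbour Walk has no further overlaps.
Old-Town Stop starts before Market Photo ends → Market Photo and Old-Town Stop overlap.
Old-Town Photo starts before Market Photo ends → Market Photo and Old-Town Photo overlap.
Old-Town Photo starts before Old-Town Stop ends → Old-Town Stop and Old-Town Photo overlap.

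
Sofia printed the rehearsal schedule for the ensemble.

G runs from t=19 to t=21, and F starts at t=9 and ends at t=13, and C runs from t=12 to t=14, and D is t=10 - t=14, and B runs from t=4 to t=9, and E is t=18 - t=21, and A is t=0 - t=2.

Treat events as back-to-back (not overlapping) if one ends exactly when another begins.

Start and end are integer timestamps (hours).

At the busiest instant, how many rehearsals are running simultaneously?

Sort all start/end points and keep a running count:
t=0 start A → 1
t=2 end A → 0
t=4 start B → 1
t=9 end B → 0
t=9 start F → 1
t=10 start D → 2
t=12 start C → 3
t=13 end F → 2
t=14 end C → 1
t=14 end D → 0
t=18 start E → 1
t=19 start G → 2
t=21 end E → 1
t=21 end G → 0
Peak is 3, at t=12 (C, D, F).

3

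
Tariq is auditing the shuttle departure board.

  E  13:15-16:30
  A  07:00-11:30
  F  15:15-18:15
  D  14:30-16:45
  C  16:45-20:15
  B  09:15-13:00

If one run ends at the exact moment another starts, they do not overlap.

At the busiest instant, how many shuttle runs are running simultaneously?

Sweep the timeline, counting +1 at each start and −1 at each end (ends before starts at a tie):
07:00 start A → 1
09:15 start B → 2
11:30 end A → 1
13:00 end B → 0
13:15 start E → 1
14:30 start D → 2
15:15 start F → 3
16:30 end E → 2
16:45 end D → 1
16:45 start C → 2
18:15 end F → 1
20:15 end C → 0
Peak is 3, at 15:15 (D, E, F).

3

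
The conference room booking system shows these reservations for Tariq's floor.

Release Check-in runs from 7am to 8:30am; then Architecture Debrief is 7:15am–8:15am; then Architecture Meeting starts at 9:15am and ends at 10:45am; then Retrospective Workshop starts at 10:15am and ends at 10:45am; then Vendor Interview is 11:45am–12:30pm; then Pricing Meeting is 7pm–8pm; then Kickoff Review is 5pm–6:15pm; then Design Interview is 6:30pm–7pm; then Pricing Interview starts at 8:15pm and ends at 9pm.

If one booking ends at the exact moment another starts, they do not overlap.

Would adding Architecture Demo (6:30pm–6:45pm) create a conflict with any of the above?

Yes — it overlaps Design Interview

Release Check-in: ends 8:30am at or before Architecture Demo starts 6:30pm → clear.
Architecture Debrief: ends 8:15am at or before Architecture Demo starts 6:30pm → clear.
Architecture Meeting: ends 10:45am at or before Architecture Demo starts 6:30pm → clear.
Retrospective Workshop: ends 10:45am at or before Architecture Demo starts 6:30pm → clear.
Vendor Interview: ends 12:30pm at or before Architecture Demo starts 6:30pm → clear.
Kickoff Review: ends 6:15pm at or before Architecture Demo starts 6:30pm → clear.
Design Interview: starts 6:30pm before Architecture Demo ends 6:45pm, and ends 7pm after Architecture Demo starts 6:30pm → overlap.
Pricing Meeting: starts 7pm at or after Architecture Demo ends 6:45pm → clear.
Pricing Interview: starts 8:15pm at or after Architecture Demo ends 6:45pm → clear.
Architecture Demo overlaps Design Interview.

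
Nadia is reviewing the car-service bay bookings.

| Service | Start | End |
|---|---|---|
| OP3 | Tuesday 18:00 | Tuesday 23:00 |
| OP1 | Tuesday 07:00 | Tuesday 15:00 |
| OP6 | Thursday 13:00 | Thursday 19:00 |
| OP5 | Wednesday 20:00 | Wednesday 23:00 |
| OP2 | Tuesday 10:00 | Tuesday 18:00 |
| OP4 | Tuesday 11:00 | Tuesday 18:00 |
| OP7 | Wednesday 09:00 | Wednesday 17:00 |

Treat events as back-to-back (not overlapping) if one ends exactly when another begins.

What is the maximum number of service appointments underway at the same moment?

3

Walk through starts and ends in time order (an end at T is processed before a start at T):
Tuesday 07:00 start OP1 → 1
Tuesday 10:00 start OP2 → 2
Tuesday 11:00 start OP4 → 3
Tuesday 15:00 end OP1 → 2
Tuesday 18:00 end OP2 → 1
Tuesday 18:00 end OP4 → 0
Tuesday 18:00 start OP3 → 1
Tuesday 23:00 end OP3 → 0
Wednesday 09:00 start OP7 → 1
Wednesday 17:00 end OP7 → 0
Wednesday 20:00 start OP5 → 1
Wednesday 23:00 end OP5 → 0
Thursday 13:00 start OP6 → 1
Thursday 19:00 end OP6 → 0
Peak is 3, at Tuesday 11:00 (OP1, OP2, OP4).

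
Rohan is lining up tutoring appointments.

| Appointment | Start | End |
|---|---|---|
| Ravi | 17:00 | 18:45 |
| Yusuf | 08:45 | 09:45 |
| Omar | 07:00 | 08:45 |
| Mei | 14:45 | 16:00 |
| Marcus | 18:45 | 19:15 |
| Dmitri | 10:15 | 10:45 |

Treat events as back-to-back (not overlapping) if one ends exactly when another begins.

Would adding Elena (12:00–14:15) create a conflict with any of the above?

No — it doesn't clash with anything

Omar: ends 08:45 at or before Elena starts 12:00 → clear.
Yusuf: ends 09:45 at or before Elena starts 12:00 → clear.
Dmitri: ends 10:45 at or before Elena starts 12:00 → clear.
Mei: starts 14:45 at or after Elena ends 14:15 → clear.
Ravi: starts 17:00 at or after Elena ends 14:15 → clear.
Marcus: starts 18:45 at or after Elena ends 14:15 → clear.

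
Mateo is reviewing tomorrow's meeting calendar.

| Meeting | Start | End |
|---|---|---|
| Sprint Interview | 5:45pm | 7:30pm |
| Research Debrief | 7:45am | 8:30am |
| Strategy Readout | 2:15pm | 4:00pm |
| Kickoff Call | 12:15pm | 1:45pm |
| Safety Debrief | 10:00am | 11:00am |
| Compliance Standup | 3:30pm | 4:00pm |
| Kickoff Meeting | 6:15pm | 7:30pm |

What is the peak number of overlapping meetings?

Sort all start/end points and keep a running count:
7:45am start Research Debrief → 1
8:30am end Research Debrief → 0
10:00am start Safety Debrief → 1
11:00am end Safety Debrief → 0
12:15pm start Kickoff Call → 1
1:45pm end Kickoff Call → 0
2:15pm start Strategy Readout → 1
3:30pm start Compliance Standup → 2
4:00pm end Compliance Standup → 1
4:00pm end Strategy Readout → 0
5:45pm start Sprint Interview → 1
6:15pm start Kickoff Meeting → 2
7:30pm end Kickoff Meeting → 1
7:30pm end Sprint Interview → 0
Peak is 2, at 3:30pm (Compliance Standup, Strategy Readout).

2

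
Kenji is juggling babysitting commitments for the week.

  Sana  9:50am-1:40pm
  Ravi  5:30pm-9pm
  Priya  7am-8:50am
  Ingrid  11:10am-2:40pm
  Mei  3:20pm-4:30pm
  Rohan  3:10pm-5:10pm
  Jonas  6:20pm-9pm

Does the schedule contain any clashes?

Sorted by start: Priya, Sana, Ingrid, Rohan, Mei, Ravi, Jonas.
Sana starts after Priya ends; Priya is clear from here.
Ingrid starts before Sana ends → Sana and Ingrid overlap.
That's a conflict, so the schedule is not conflict-free.

Yes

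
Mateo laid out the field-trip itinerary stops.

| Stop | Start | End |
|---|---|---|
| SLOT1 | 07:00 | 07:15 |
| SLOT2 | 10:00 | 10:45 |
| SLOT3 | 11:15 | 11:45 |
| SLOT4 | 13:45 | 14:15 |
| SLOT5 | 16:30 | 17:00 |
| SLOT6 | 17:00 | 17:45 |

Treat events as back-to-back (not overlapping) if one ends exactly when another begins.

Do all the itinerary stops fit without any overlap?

Yes

Sorted by start: SLOT1, SLOT2, SLOT3, SLOT4, SLOT5, SLOT6.
SLOT2 starts after SLOT1 ends, so nothing later overlaps SLOT1 either.
SLOT3 starts after SLOT2 ends, so nothing later overlaps SLOT2 either.
SLOT4 starts after SLOT3 ends, so nothing later overlaps SLOT3 either.
SLOT5 starts after SLOT4 ends, so nothing later overlaps SLOT4 either.
SLOT6 starts exactly when SLOT5 ends (back-to-back, no overlap).
Every pair is clear; the schedule has no overlaps.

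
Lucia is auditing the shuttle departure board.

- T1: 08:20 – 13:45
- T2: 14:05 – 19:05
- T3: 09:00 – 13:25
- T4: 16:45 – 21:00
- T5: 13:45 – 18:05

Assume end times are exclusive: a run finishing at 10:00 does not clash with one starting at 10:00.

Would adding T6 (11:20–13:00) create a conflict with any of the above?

T1: starts 08:20 before T6 ends 13:00, and ends 13:45 after T6 starts 11:20 → overlap.
T3: starts 09:00 before T6 ends 13:00, and ends 13:25 after T6 starts 11:20 → overlap.
T5: starts 13:45 at or after T6 ends 13:00 → clear.
T2: starts 14:05 at or after T6 ends 13:00 → clear.
T4: starts 16:45 at or after T6 ends 13:00 → clear.
T6 overlaps T1, T3.

Yes — it overlaps T1, T3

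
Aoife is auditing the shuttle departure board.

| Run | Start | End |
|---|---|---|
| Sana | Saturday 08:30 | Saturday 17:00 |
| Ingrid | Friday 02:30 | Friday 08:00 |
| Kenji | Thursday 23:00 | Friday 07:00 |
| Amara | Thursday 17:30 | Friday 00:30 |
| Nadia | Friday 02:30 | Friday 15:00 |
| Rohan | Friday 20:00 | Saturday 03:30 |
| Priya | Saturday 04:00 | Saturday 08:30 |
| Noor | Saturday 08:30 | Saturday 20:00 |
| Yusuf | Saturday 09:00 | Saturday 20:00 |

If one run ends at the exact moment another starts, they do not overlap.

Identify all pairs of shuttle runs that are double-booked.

Amara & Kenji, Ingrid & Kenji, Ingrid & Nadia, Kenji & Nadia, Noor & Sana, Noor & Yusuf, Sana & Yusuf

Sorted by start: Amara, Kenji, Ingrid, Nadia, Rohan, Priya, Sana, Noor, Yusuf.
Kenji starts before Amara ends → Amara and Kenji overlap.
Ingrid starts after Amara ends; Amara is clear from here.
Ingrid starts before Kenji ends → Kenji and Ingrid overlap.
Nadia starts before Kenji ends → Kenji and Nadia overlap.
Rohan starts after Kenji ends; Kenji is clear from here.
Nadia starts before Ingrid ends → Ingrid and Nadia overlap.
Rohan starts after Ingrid ends; Ingrid is clear from here.
Rohan starts after Nadia ends; Nadia is clear from here.
Priya starts after Rohan ends; Rohan is clear from here.
Sana starts exactly when Priya ends (back-to-back, no overlap); Priya is clear from here.
Noor starts before Sana ends → Sana and Noor overlap.
Yusuf starts before Sana ends → Sana and Yusuf overlap.
Yusuf starts before Noor ends → Noor and Yusuf overlap.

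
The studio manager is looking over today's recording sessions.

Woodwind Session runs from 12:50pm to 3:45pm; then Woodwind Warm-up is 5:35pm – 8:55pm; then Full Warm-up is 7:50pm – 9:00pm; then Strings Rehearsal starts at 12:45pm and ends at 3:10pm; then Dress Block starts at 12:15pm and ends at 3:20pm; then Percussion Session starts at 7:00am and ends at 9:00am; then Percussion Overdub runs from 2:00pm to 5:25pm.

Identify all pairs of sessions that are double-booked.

Sorted by start: Percussion Session, Dress Block, Strings Rehearsal, Woodwind Session, Percussion Overdub, Woodwind Warm-up, Full Warm-up.
Dress Block starts after Percussion Session ends; Percussion Session is clear from here.
Strings Rehearsal starts before Dress Block ends → Dress Block and Strings Rehearsal overlap.
Woodwind Session starts before Dress Block ends → Dress Block and Woodwind Session overlap.
Percussion Overdub starts before Dress Block ends → Dress Block and Percussion Overdub overlap.
Woodwind Warm-up starts after Dress Block ends; Dress Block is clear from here.
Woodwind Session starts before Strings Rehearsal ends → Strings Rehearsal and Woodwind Session overlap.
Percussion Overdub starts before Strings Rehearsal ends → Strings Rehearsal and Percussion Overdub overlap.
Woodwind Warm-up starts after Strings Rehearsal ends; Strings Rehearsal is clear from here.
Percussion Overdub starts before Woodwind Session ends → Woodwind Session and Percussion Overdub overlap.
Woodwind Warm-up starts after Woodwind Session ends; Woodwind Session is clear from here.
Woodwind Warm-up starts after Percussion Overdub ends; Percussion Overdub is clear from here.
Full Warm-up starts before Woodwind Warm-up ends → Woodwind Warm-up and Full Warm-up overlap.

Dress Block & Percussion Overdub, Dress Block & Strings Rehearsal, Dress Block & Woodwind Session, Full Warm-up & Woodwind Warm-up, Percussion Overdub & Strings Rehearsal, Percussion Overdub & Woodwind Session, Strings Rehearsal & Woodwind Session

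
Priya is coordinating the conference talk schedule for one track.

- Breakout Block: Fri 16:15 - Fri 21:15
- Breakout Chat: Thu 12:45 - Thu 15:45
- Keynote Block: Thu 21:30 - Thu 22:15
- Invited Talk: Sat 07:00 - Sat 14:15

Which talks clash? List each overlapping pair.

none

Sorted by start: Breakout Chat, Keynote Block, Breakout Block, Invited Talk.
Keynote Block starts after Breakout Chat ends; Breakout Chat is clear from here.
Breakout Block starts after Keynote Block ends; Keynote Block is clear from here.
Invited Talk starts after Breakout Block ends.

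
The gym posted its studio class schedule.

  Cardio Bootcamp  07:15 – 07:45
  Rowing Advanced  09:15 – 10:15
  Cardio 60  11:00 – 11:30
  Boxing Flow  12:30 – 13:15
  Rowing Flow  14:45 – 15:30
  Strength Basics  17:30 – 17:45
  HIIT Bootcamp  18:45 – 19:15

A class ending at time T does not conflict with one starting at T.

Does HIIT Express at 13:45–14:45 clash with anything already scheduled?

No — it doesn't clash with anything

Cardio Bootcamp: ends 07:45 at or before HIIT Express starts 13:45 → clear.
Rowing Advanced: ends 10:15 at or before HIIT Express starts 13:45 → clear.
Cardio 60: ends 11:30 at or before HIIT Express starts 13:45 → clear.
Boxing Flow: ends 13:15 at or before HIIT Express starts 13:45 → clear.
Rowing Flow: starts 14:45 at or after HIIT Express ends 14:45 → clear.
Strength Basics: starts 17:30 at or after HIIT Express ends 14:45 → clear.
HIIT Bootcamp: starts 18:45 at or after HIIT Express ends 14:45 → clear.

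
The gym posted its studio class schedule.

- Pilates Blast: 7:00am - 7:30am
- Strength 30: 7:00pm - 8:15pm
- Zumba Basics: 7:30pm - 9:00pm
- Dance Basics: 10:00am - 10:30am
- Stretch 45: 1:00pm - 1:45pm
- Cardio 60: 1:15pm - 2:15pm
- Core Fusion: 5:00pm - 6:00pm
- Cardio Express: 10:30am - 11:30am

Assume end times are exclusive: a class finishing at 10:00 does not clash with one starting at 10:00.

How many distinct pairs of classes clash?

Sorted by start: Pilates Blast, Dance Basics, Cardio Express, Stretch 45, Cardio 60, Core Fusion, Strength 30, Zumba Basics.
Dance Basics starts after Pilates Blast ends — done with Pilates Blast.
Cardio Express starts exactly when Dance Basics ends (back-to-back, no overlap) — done with Dance Basics.
Stretch 45 starts after Cardio Express ends — done with Cardio Express.
Cardio 60 starts before Stretch 45 ends → Stretch 45 and Cardio 60 overlap.
Core Fusion starts after Stretch 45 ends — done with Stretch 45.
Core Fusion starts after Cardio 60 ends — done with Cardio 60.
Strength 30 starts after Core Fusion ends — done with Core Fusion.
Zumba Basics starts before Strength 30 ends → Strength 30 and Zumba Basics overlap.
Overlapping pairs: Cardio 60 & Stretch 45, Strength 30 & Zumba Basics — 2 in total.

2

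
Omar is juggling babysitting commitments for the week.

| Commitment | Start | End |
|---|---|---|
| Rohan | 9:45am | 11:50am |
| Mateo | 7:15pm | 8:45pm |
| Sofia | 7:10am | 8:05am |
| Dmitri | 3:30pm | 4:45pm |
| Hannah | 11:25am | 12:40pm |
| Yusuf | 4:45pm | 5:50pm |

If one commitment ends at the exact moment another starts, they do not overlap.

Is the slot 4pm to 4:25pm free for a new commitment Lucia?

No — it overlaps Dmitri

Sofia: ends 8:05am at or before Lucia starts 4pm → clear.
Rohan: ends 11:50am at or before Lucia starts 4pm → clear.
Hannah: ends 12:40pm at or before Lucia starts 4pm → clear.
Dmitri: starts 3:30pm before Lucia ends 4:25pm, and ends 4:45pm after Lucia starts 4pm → overlap.
Yusuf: starts 4:45pm at or after Lucia ends 4:25pm → clear.
Mateo: starts 7:15pm at or after Lucia ends 4:25pm → clear.
Lucia overlaps Dmitri.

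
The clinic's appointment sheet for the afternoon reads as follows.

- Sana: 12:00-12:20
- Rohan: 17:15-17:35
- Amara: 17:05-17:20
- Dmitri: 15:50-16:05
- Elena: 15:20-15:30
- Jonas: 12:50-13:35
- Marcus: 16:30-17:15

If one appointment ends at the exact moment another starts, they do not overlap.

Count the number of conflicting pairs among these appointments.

Two intervals overlap when each starts before the other ends.
Sorted by start: Sana, Jonas, Elena, Dmitri, Marcus, Amara, Rohan.
Jonas starts after Sana ends — done with Sana.
Elena starts after Jonas ends — done with Jonas.
Dmitri starts after Elena ends — done with Elena.
Marcus starts after Dmitri ends — done with Dmitri.
Amara starts before Marcus ends → Marcus and Amara overlap.
Rohan starts exactly when Marcus ends (back-to-back, no overlap).
Rohan starts before Amara ends → Amara and Rohan overlap.
Overlapping pairs: Amara & Marcus, Amara & Rohan — 2 in total.

2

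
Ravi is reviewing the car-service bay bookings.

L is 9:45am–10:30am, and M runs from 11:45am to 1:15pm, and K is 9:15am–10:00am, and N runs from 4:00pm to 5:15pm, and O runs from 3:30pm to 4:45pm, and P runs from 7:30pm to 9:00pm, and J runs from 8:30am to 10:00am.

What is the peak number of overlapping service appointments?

3

Sweep the timeline, counting +1 at each start and −1 at each end (ends before starts at a tie):
8:30am start J → 1
9:15am start K → 2
9:45am start L → 3
10:00am end J → 2
10:00am end K → 1
10:30am end L → 0
11:45am start M → 1
1:15pm end M → 0
3:30pm start O → 1
4:00pm start N → 2
4:45pm end O → 1
5:15pm end N → 0
7:30pm start P → 1
9:00pm end P → 0
Peak is 3, at 9:45am (J, K, L).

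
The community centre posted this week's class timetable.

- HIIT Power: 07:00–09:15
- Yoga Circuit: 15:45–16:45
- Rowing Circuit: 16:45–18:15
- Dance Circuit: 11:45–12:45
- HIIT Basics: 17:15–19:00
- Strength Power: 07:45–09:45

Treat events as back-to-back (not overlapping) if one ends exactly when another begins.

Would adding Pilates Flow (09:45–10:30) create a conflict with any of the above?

No — it doesn't clash with anything

HIIT Power: ends 09:15 at or before Pilates Flow starts 09:45 → clear.
Strength Power: ends 09:45 at or before Pilates Flow starts 09:45 → clear.
Dance Circuit: starts 11:45 at or after Pilates Flow ends 10:30 → clear.
Yoga Circuit: starts 15:45 at or after Pilates Flow ends 10:30 → clear.
Rowing Circuit: starts 16:45 at or after Pilates Flow ends 10:30 → clear.
HIIT Basics: starts 17:15 at or after Pilates Flow ends 10:30 → clear.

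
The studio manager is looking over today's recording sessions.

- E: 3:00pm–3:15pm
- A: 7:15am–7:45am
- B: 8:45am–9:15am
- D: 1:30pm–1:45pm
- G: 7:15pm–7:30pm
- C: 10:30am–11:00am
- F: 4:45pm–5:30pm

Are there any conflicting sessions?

Sorted by start: A, B, C, D, E, F, G.
B starts after A ends, so A has no further overlaps.
C starts after B ends, so B has no further overlaps.
D starts after C ends, so C has no further overlaps.
E starts after D ends, so D has no further overlaps.
F starts after E ends, so E has no further overlaps.
G starts after F ends.
Every pair is clear; the schedule has no overlaps.

No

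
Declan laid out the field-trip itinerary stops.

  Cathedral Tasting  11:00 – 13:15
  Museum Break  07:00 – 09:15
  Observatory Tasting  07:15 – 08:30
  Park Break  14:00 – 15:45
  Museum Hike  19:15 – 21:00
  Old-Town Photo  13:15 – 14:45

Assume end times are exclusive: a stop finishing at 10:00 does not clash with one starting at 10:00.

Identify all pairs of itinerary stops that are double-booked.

Museum Break & Observatory Tasting, Old-Town Photo & Park Break

Sorted by start: Museum Break, Observatory Tasting, Cathedral Tasting, Old-Town Photo, Park Break, Museum Hike.
Observatory Tasting starts before Museum Break ends → Museum Break and Observatory Tasting overlap.
Cathedral Tasting starts after Museum Break ends, so Museum Break has no further overlaps.
Cathedral Tasting starts after Observatory Tasting ends, so Observatory Tasting has no further overlaps.
Old-Town Photo starts exactly when Cathedral Tasting ends (back-to-back, no overlap), so Cathedral Tasting has no further overlaps.
Park Break starts before Old-Town Photo ends → Old-Town Photo and Park Break overlap.
Museum Hike starts after Old-Town Photo ends.
Museum Hike starts after Park Break ends.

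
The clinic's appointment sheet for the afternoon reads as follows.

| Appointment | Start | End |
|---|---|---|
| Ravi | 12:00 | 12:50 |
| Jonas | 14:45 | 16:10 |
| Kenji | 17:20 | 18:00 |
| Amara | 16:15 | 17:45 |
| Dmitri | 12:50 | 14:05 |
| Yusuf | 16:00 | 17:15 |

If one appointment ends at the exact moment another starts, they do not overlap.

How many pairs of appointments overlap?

Sorted by start: Ravi, Dmitri, Jonas, Yusuf, Amara, Kenji.
Dmitri starts exactly when Ravi ends (back-to-back, no overlap), so nothing later overlaps Ravi either.
Jonas starts after Dmitri ends, so nothing later overlaps Dmitri either.
Yusuf starts before Jonas ends → Jonas and Yusuf overlap.
Amara starts after Jonas ends, so nothing later overlaps Jonas either.
Amara starts before Yusuf ends → Yusuf and Amara overlap.
Kenji starts after Yusuf ends.
Kenji starts before Amara ends → Amara and Kenji overlap.
Overlapping pairs: Amara & Kenji, Amara & Yusuf, Jonas & Yusuf — 3 in total.

3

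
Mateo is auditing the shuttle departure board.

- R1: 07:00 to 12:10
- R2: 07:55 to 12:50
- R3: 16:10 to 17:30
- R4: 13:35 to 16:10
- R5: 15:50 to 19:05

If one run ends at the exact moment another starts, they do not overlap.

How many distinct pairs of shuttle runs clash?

3

Check each pair: they overlap iff neither finishes before the other starts.
Sorted by start: R1, R2, R4, R5, R3.
R2 starts before R1 ends → R1 and R2 overlap.
R4 starts after R1 ends, so nothing later overlaps R1 either.
R4 starts after R2 ends, so nothing later overlaps R2 either.
R5 starts before R4 ends → R4 and R5 overlap.
R3 starts exactly when R4 ends (back-to-back, no overlap).
R3 starts before R5 ends → R5 and R3 overlap.
Overlapping pairs: R1 & R2, R3 & R5, R4 & R5 — 3 in total.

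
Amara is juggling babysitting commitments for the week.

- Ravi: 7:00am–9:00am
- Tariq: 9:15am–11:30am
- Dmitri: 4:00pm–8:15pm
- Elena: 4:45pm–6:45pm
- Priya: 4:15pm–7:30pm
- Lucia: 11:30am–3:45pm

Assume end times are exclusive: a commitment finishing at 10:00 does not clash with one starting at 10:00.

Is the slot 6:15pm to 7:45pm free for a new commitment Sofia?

Ravi: ends 9:00am at or before Sofia starts 6:15pm → clear.
Tariq: ends 11:30am at or before Sofia starts 6:15pm → clear.
Lucia: ends 3:45pm at or before Sofia starts 6:15pm → clear.
Dmitri: starts 4:00pm before Sofia ends 7:45pm, and ends 8:15pm after Sofia starts 6:15pm → overlap.
Priya: starts 4:15pm before Sofia ends 7:45pm, and ends 7:30pm after Sofia starts 6:15pm → overlap.
Elena: starts 4:45pm before Sofia ends 7:45pm, and ends 6:45pm after Sofia starts 6:15pm → overlap.
Sofia overlaps Dmitri, Elena, Priya.

No — it overlaps Dmitri, Elena, Priya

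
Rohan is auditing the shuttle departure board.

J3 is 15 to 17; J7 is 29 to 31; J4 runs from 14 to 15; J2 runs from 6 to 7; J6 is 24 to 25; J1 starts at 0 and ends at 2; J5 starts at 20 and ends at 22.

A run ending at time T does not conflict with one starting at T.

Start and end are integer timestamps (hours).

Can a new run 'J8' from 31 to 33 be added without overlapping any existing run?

J1: ends 2 at or before J8 starts 31 → clear.
J2: ends 7 at or before J8 starts 31 → clear.
J4: ends 15 at or before J8 starts 31 → clear.
J3: ends 17 at or before J8 starts 31 → clear.
J5: ends 22 at or before J8 starts 31 → clear.
J6: ends 25 at or before J8 starts 31 → clear.
J7: ends 31 at or before J8 starts 31 → clear.

Yes — the slot is free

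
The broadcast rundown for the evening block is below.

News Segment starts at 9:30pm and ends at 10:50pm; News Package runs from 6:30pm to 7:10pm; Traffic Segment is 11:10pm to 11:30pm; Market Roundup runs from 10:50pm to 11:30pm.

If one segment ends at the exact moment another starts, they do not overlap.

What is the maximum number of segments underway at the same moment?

2

Sweep the timeline, counting +1 at each start and −1 at each end (ends before starts at a tie):
6:30pm start News Package → 1
7:10pm end News Package → 0
9:30pm start News Segment → 1
10:50pm end News Segment → 0
10:50pm start Market Roundup → 1
11:10pm start Traffic Segment → 2
11:30pm end Market Roundup → 1
11:30pm end Traffic Segment → 0
Peak is 2, at 11:10pm (Market Roundup, Traffic Segment).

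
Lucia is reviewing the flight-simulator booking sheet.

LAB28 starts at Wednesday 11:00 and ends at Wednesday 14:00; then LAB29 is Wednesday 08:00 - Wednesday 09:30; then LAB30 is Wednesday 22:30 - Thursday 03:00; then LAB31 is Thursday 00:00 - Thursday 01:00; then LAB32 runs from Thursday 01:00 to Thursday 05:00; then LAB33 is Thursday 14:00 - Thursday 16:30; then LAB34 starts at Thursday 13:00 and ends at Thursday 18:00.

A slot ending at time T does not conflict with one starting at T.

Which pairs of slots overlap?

LAB30 & LAB31, LAB30 & LAB32, LAB33 & LAB34

Sorted by start: LAB29, LAB28, LAB30, LAB31, LAB32, LAB34, LAB33.
LAB28 starts after LAB29 ends, so LAB29 has no further overlaps.
LAB30 starts after LAB28 ends, so LAB28 has no further overlaps.
LAB31 starts before LAB30 ends → LAB30 and LAB31 overlap.
LAB32 starts before LAB30 ends → LAB30 and LAB32 overlap.
LAB34 starts after LAB30 ends, so LAB30 has no further overlaps.
LAB32 starts exactly when LAB31 ends (back-to-back, no overlap), so LAB31 has no further overlaps.
LAB34 starts after LAB32 ends, so LAB32 has no further overlaps.
LAB33 starts before LAB34 ends → LAB34 and LAB33 overlap.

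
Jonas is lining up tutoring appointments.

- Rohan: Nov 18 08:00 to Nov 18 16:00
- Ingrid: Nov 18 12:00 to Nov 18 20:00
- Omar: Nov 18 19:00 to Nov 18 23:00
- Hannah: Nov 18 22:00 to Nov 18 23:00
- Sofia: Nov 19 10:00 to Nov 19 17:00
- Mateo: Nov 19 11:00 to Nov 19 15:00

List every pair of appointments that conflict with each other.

Two intervals overlap when each starts before the other ends.
Sorted by start: Rohan, Ingrid, Omar, Hannah, Sofia, Mateo.
Ingrid starts before Rohan ends → Rohan and Ingrid overlap.
Omar starts after Rohan ends — done with Rohan.
Omar starts before Ingrid ends → Ingrid and Omar overlap.
Hannah starts after Ingrid ends — done with Ingrid.
Hannah starts before Omar ends → Omar and Hannah overlap.
Sofia starts after Omar ends — done with Omar.
Sofia starts after Hannah ends — done with Hannah.
Mateo starts before Sofia ends → Sofia and Mateo overlap.

Hannah & Omar, Ingrid & Omar, Ingrid & Rohan, Mateo & Sofia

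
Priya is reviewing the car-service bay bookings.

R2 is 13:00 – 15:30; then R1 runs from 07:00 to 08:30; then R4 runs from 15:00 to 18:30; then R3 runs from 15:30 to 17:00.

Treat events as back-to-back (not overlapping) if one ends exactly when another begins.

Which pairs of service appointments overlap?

Sorted by start: R1, R2, R4, R3.
R2 starts after R1 ends, so R1 has no further overlaps.
R4 starts before R2 ends → R2 and R4 overlap.
R3 starts exactly when R2 ends (back-to-back, no overlap).
R3 starts before R4 ends → R4 and R3 overlap.

R2 & R4, R3 & R4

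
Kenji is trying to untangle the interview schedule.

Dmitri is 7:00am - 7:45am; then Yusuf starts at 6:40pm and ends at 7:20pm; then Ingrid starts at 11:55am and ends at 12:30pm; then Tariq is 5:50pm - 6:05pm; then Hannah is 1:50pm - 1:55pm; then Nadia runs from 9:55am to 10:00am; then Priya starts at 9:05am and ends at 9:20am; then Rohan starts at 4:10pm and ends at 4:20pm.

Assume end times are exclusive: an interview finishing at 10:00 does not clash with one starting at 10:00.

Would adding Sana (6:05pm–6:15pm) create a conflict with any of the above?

No — it doesn't clash with anything

Dmitri: ends 7:45am at or before Sana starts 6:05pm → clear.
Priya: ends 9:20am at or before Sana starts 6:05pm → clear.
Nadia: ends 10:00am at or before Sana starts 6:05pm → clear.
Ingrid: ends 12:30pm at or before Sana starts 6:05pm → clear.
Hannah: ends 1:55pm at or before Sana starts 6:05pm → clear.
Rohan: ends 4:20pm at or before Sana starts 6:05pm → clear.
Tariq: ends 6:05pm at or before Sana starts 6:05pm → clear.
Yusuf: starts 6:40pm at or after Sana ends 6:15pm → clear.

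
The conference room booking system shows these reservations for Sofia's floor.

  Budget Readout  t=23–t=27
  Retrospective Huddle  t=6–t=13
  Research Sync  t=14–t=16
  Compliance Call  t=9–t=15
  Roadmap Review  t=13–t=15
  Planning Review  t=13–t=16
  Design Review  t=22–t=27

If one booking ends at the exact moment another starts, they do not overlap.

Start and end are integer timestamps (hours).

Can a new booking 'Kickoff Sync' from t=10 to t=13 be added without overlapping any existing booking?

Retrospective Huddle: starts t=6 before Kickoff Sync ends t=13, and ends t=13 after Kickoff Sync starts t=10 → overlap.
Compliance Call: starts t=9 before Kickoff Sync ends t=13, and ends t=15 after Kickoff Sync starts t=10 → overlap.
Planning Review: starts t=13 at or after Kickoff Sync ends t=13 → clear.
Roadmap Review: starts t=13 at or after Kickoff Sync ends t=13 → clear.
Research Sync: starts t=14 at or after Kickoff Sync ends t=13 → clear.
Design Review: starts t=22 at or after Kickoff Sync ends t=13 → clear.
Budget Readout: starts t=23 at or after Kickoff Sync ends t=13 → clear.
Kickoff Sync overlaps Retrospective Huddle, Compliance Call.

No — it overlaps Compliance Call, Retrospective Huddle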